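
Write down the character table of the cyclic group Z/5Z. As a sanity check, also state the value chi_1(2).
Character table of Z/5Z (irreps indexed chi_0,...,chi_4 with chi_k(m) = zeta_5^(k*m), zeta_5 = exp(2*pi*i/5)):
  irrep \ class  {0} (size 1)  {1} (size 1)    {2} (size 1)    {3} (size 1)    {4} (size 1)  
  chi_0          1             1               1               1               1             
  chi_1          1             exp(2*I*pi/5)   exp(4*I*pi/5)   exp(-4*I*pi/5)  exp(-2*I*pi/5)
  chi_2          1             exp(4*I*pi/5)   exp(-2*I*pi/5)  exp(2*I*pi/5)   exp(-4*I*pi/5)
  chi_3          1             exp(-4*I*pi/5)  exp(2*I*pi/5)   exp(-2*I*pi/5)  exp(4*I*pi/5) 
  chi_4          1             exp(-2*I*pi/5)  exp(-4*I*pi/5)  exp(4*I*pi/5)   exp(2*I*pi/5) 

Spot check: chi_1(2) = zeta_5^(1*2) = zeta_5^2 = exp(4*I*pi/5).

Explanation: Z/5Z is abelian, so all 5 irreducible complex representations are 1-dimensional. They are given by chi_k(m) = zeta_5^(k*m) for k = 0,...,4. Row orthogonality: sum_m chi_k(m) conj(chi_l(m)) = 5 * [k = l].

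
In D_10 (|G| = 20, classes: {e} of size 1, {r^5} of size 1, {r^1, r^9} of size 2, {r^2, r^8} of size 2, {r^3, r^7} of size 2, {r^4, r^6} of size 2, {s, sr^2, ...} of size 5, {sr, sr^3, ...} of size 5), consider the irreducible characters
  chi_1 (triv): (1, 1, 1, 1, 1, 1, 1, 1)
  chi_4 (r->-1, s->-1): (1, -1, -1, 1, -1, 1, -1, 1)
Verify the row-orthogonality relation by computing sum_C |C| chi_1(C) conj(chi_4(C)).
Sum = 0; so <chi_1, chi_4> = 0 (distinct irreducibles are orthogonal).

Solution. Compute term by term over conjugacy classes (|C| * chi_1(C) * conj(chi_4(C))):
  1*(1)*conj(1) + 1*(1)*conj(-1) + 2*(1)*conj(-1) + 2*(1)*conj(1) + 2*(1)*conj(-1) + 2*(1)*conj(1) + 5*(1)*conj(-1) + 5*(1)*conj(1)
  = (1) + (-1) + (-2) + (2) + (-2) + (2) + (-5) + (5)
  = 0.
Dividing by |G| = 20 gives 0/20 = 0, matching the row-orthogonality relation <chi_1, chi_4> = [chi_1 = chi_4].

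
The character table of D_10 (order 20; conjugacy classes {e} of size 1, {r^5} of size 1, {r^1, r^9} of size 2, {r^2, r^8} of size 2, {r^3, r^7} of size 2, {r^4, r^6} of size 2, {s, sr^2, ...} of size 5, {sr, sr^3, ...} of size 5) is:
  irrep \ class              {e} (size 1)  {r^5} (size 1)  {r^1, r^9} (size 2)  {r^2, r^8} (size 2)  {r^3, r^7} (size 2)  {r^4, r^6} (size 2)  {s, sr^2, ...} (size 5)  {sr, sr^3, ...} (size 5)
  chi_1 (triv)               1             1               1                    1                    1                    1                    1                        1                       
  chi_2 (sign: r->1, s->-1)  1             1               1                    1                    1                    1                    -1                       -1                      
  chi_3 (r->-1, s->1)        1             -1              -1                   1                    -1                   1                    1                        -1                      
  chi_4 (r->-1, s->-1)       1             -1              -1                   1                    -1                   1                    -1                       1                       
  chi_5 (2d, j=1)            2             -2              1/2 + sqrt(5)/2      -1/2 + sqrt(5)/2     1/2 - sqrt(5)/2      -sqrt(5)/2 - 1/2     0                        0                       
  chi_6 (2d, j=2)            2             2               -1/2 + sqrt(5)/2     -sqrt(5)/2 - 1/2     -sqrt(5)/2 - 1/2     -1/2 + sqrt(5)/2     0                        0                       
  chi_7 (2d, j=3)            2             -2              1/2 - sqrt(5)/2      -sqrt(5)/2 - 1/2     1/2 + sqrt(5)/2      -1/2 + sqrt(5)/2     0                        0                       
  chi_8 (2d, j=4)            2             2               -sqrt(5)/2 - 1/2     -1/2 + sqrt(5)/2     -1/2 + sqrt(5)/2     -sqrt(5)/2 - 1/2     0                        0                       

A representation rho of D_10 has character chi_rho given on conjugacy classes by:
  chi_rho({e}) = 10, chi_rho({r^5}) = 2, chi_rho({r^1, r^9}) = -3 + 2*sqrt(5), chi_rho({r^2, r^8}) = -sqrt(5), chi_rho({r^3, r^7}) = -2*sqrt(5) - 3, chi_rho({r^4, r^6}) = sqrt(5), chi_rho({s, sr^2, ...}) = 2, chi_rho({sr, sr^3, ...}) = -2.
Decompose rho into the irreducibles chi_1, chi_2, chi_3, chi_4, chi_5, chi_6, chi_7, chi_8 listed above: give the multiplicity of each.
Multiplicities: chi_1: 0, chi_2: 0, chi_3: 2, chi_4: 0, chi_5: 1, chi_6: 3, chi_7: 0, chi_8: 0.

Why: Use <chi_rho, chi> = (1/|G|) sum_C |C| * chi_rho(C) * conj(chi(C)) with |G| = 20 for each irreducible chi in the table:
  <chi_rho, chi_1> = (1/20)[1*(10)*conj(1) + 1*(2)*conj(1) + 2*(-3 + 2*sqrt(5))*conj(1) + 2*(-sqrt(5))*conj(1) + 2*(-2*sqrt(5) - 3)*conj(1) + 2*(sqrt(5))*conj(1) + 5*(2)*conj(1) + 5*(-2)*conj(1)]
      = (1/20)[(10) + (2) + (-6 + 4*sqrt(5)) + (-2*sqrt(5)) + (-4*sqrt(5) - 6) + (2*sqrt(5)) + (10) + (-10)] = 0/20 = 0
  <chi_rho, chi_2> = (1/20)[1*(10)*conj(1) + 1*(2)*conj(1) + 2*(-3 + 2*sqrt(5))*conj(1) + 2*(-sqrt(5))*conj(1) + 2*(-2*sqrt(5) - 3)*conj(1) + 2*(sqrt(5))*conj(1) + 5*(2)*conj(-1) + 5*(-2)*conj(-1)]
      = (1/20)[(10) + (2) + (-6 + 4*sqrt(5)) + (-2*sqrt(5)) + (-4*sqrt(5) - 6) + (2*sqrt(5)) + (-10) + (10)] = 0/20 = 0
  <chi_rho, chi_3> = (1/20)[1*(10)*conj(1) + 1*(2)*conj(-1) + 2*(-3 + 2*sqrt(5))*conj(-1) + 2*(-sqrt(5))*conj(1) + 2*(-2*sqrt(5) - 3)*conj(-1) + 2*(sqrt(5))*conj(1) + 5*(2)*conj(1) + 5*(-2)*conj(-1)]
      = (1/20)[(10) + (-2) + (6 - 4*sqrt(5)) + (-2*sqrt(5)) + (6 + 4*sqrt(5)) + (2*sqrt(5)) + (10) + (10)] = 40/20 = 2
  <chi_rho, chi_4> = (1/20)[1*(10)*conj(1) + 1*(2)*conj(-1) + 2*(-3 + 2*sqrt(5))*conj(-1) + 2*(-sqrt(5))*conj(1) + 2*(-2*sqrt(5) - 3)*conj(-1) + 2*(sqrt(5))*conj(1) + 5*(2)*conj(-1) + 5*(-2)*conj(1)]
      = (1/20)[(10) + (-2) + (6 - 4*sqrt(5)) + (-2*sqrt(5)) + (6 + 4*sqrt(5)) + (2*sqrt(5)) + (-10) + (-10)] = 0/20 = 0
  <chi_rho, chi_5> = (1/20)[1*(10)*conj(2) + 1*(2)*conj(-2) + 2*(-3 + 2*sqrt(5))*conj(1/2 + sqrt(5)/2) + 2*(-sqrt(5))*conj(-1/2 + sqrt(5)/2) + 2*(-2*sqrt(5) - 3)*conj(1/2 - sqrt(5)/2) + 2*(sqrt(5))*conj(-sqrt(5)/2 - 1/2) + 5*(2)*conj(0) + 5*(-2)*conj(0)]
      = (1/20)[(20) + (-4) + (7 - sqrt(5)) + (-5 + sqrt(5)) + (sqrt(5) + 7) + (-5 - sqrt(5)) + (0) + (0)] = 20/20 = 1
  <chi_rho, chi_6> = (1/20)[1*(10)*conj(2) + 1*(2)*conj(2) + 2*(-3 + 2*sqrt(5))*conj(-1/2 + sqrt(5)/2) + 2*(-sqrt(5))*conj(-sqrt(5)/2 - 1/2) + 2*(-2*sqrt(5) - 3)*conj(-sqrt(5)/2 - 1/2) + 2*(sqrt(5))*conj(-1/2 + sqrt(5)/2) + 5*(2)*conj(0) + 5*(-2)*conj(0)]
      = (1/20)[(20) + (4) + (13 - 5*sqrt(5)) + (sqrt(5) + 5) + (5*sqrt(5) + 13) + (5 - sqrt(5)) + (0) + (0)] = 60/20 = 3
  <chi_rho, chi_7> = (1/20)[1*(10)*conj(2) + 1*(2)*conj(-2) + 2*(-3 + 2*sqrt(5))*conj(1/2 - sqrt(5)/2) + 2*(-sqrt(5))*conj(-sqrt(5)/2 - 1/2) + 2*(-2*sqrt(5) - 3)*conj(1/2 + sqrt(5)/2) + 2*(sqrt(5))*conj(-1/2 + sqrt(5)/2) + 5*(2)*conj(0) + 5*(-2)*conj(0)]
      = (1/20)[(20) + (-4) + (-13 + 5*sqrt(5)) + (sqrt(5) + 5) + (-13 - 5*sqrt(5)) + (5 - sqrt(5)) + (0) + (0)] = 0/20 = 0
  <chi_rho, chi_8> = (1/20)[1*(10)*conj(2) + 1*(2)*conj(2) + 2*(-3 + 2*sqrt(5))*conj(-sqrt(5)/2 - 1/2) + 2*(-sqrt(5))*conj(-1/2 + sqrt(5)/2) + 2*(-2*sqrt(5) - 3)*conj(-1/2 + sqrt(5)/2) + 2*(sqrt(5))*conj(-sqrt(5)/2 - 1/2) + 5*(2)*conj(0) + 5*(-2)*conj(0)]
      = (1/20)[(20) + (4) + (-7 + sqrt(5)) + (-5 + sqrt(5)) + (-7 - sqrt(5)) + (-5 - sqrt(5)) + (0) + (0)] = 0/20 = 0
Dimension check: dim(rho) = sum (mult * dim) = 0*1 + 0*1 + 2*1 + 0*1 + 1*2 + 3*2 + 0*2 + 0*2 = 10 = chi_rho(e) = 10.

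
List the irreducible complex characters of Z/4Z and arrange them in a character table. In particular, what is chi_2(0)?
Character table of Z/4Z (irreps indexed chi_0,...,chi_3 with chi_k(m) = zeta_4^(k*m), zeta_4 = exp(2*pi*i/4)):
  irrep \ class  {0} (size 1)  {1} (size 1)  {2} (size 1)  {3} (size 1)
  chi_0          1             1             1             1           
  chi_1          1             I             -1            -I          
  chi_2          1             -1            1             -1          
  chi_3          1             -I            -1            I           

Spot check: chi_2(0) = zeta_4^(2*0) = zeta_4^0 = 1.

Details: Z/4Z is abelian, so all 4 irreducible complex representations are 1-dimensional. They are given by chi_k(m) = zeta_4^(k*m) for k = 0,...,3. Row orthogonality: sum_m chi_k(m) conj(chi_l(m)) = 4 * [k = l].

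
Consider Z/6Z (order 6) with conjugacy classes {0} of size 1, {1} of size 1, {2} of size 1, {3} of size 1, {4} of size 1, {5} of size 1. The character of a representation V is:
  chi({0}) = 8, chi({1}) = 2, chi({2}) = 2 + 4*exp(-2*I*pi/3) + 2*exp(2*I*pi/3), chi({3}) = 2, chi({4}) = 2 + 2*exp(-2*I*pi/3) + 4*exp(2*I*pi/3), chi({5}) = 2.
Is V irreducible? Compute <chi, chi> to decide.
Not irreducible (reducible): <chi, chi> = 14 > 1.

Working: <chi, chi> = (1/|G|) sum_C |C| * |chi(C)|^2 = (1/6)[1*|8|^2 + 1*|2|^2 + 1*|2 + 4*exp(-2*I*pi/3) + 2*exp(2*I*pi/3)|^2 + 1*|2|^2 + 1*|2 + 2*exp(-2*I*pi/3) + 4*exp(2*I*pi/3)|^2 + 1*|2|^2]
  = (1/6)[(64) + (4) + (4) + (4) + (4) + (4)] = 84/6 = 14.
(Exp terms are combined using exp(i*s)*conj(exp(i*t)) = exp(i*(s-t)), and sums of them are collapsed using the identity that for every m > 1 the m distinct m-th roots of unity sum to 0, e.g. 1 + exp(2*I*pi/3) + exp(-2*I*pi/3) = 0.)
A character is irreducible iff <chi, chi> = 1, so this representation is reducible.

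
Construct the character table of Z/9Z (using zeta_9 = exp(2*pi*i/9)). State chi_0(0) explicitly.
Character table of Z/9Z (irreps indexed chi_0,...,chi_8 with chi_k(m) = zeta_9^(k*m), zeta_9 = exp(2*pi*i/9)):
  irrep \ class  {0} (size 1)  {1} (size 1)    {2} (size 1)    {3} (size 1)    {4} (size 1)    {5} (size 1)    {6} (size 1)    {7} (size 1)    {8} (size 1)  
  chi_0          1             1               1               1               1               1               1               1               1             
  chi_1          1             exp(2*I*pi/9)   exp(4*I*pi/9)   exp(2*I*pi/3)   exp(8*I*pi/9)   exp(-8*I*pi/9)  exp(-2*I*pi/3)  exp(-4*I*pi/9)  exp(-2*I*pi/9)
  chi_2          1             exp(4*I*pi/9)   exp(8*I*pi/9)   exp(-2*I*pi/3)  exp(-2*I*pi/9)  exp(2*I*pi/9)   exp(2*I*pi/3)   exp(-8*I*pi/9)  exp(-4*I*pi/9)
  chi_3          1             exp(2*I*pi/3)   exp(-2*I*pi/3)  1               exp(2*I*pi/3)   exp(-2*I*pi/3)  1               exp(2*I*pi/3)   exp(-2*I*pi/3)
  chi_4          1             exp(8*I*pi/9)   exp(-2*I*pi/9)  exp(2*I*pi/3)   exp(-4*I*pi/9)  exp(4*I*pi/9)   exp(-2*I*pi/3)  exp(2*I*pi/9)   exp(-8*I*pi/9)
  chi_5          1             exp(-8*I*pi/9)  exp(2*I*pi/9)   exp(-2*I*pi/3)  exp(4*I*pi/9)   exp(-4*I*pi/9)  exp(2*I*pi/3)   exp(-2*I*pi/9)  exp(8*I*pi/9) 
  chi_6          1             exp(-2*I*pi/3)  exp(2*I*pi/3)   1               exp(-2*I*pi/3)  exp(2*I*pi/3)   1               exp(-2*I*pi/3)  exp(2*I*pi/3) 
  chi_7          1             exp(-4*I*pi/9)  exp(-8*I*pi/9)  exp(2*I*pi/3)   exp(2*I*pi/9)   exp(-2*I*pi/9)  exp(-2*I*pi/3)  exp(8*I*pi/9)   exp(4*I*pi/9) 
  chi_8          1             exp(-2*I*pi/9)  exp(-4*I*pi/9)  exp(-2*I*pi/3)  exp(-8*I*pi/9)  exp(8*I*pi/9)   exp(2*I*pi/3)   exp(4*I*pi/9)   exp(2*I*pi/9) 

Spot check: chi_0(0) = zeta_9^(0*0) = zeta_9^0 = 1.

Argument: Z/9Z is abelian, so all 9 irreducible complex representations are 1-dimensional. They are given by chi_k(m) = zeta_9^(k*m) for k = 0,...,8. Row orthogonality: sum_m chi_k(m) conj(chi_l(m)) = 9 * [k = l].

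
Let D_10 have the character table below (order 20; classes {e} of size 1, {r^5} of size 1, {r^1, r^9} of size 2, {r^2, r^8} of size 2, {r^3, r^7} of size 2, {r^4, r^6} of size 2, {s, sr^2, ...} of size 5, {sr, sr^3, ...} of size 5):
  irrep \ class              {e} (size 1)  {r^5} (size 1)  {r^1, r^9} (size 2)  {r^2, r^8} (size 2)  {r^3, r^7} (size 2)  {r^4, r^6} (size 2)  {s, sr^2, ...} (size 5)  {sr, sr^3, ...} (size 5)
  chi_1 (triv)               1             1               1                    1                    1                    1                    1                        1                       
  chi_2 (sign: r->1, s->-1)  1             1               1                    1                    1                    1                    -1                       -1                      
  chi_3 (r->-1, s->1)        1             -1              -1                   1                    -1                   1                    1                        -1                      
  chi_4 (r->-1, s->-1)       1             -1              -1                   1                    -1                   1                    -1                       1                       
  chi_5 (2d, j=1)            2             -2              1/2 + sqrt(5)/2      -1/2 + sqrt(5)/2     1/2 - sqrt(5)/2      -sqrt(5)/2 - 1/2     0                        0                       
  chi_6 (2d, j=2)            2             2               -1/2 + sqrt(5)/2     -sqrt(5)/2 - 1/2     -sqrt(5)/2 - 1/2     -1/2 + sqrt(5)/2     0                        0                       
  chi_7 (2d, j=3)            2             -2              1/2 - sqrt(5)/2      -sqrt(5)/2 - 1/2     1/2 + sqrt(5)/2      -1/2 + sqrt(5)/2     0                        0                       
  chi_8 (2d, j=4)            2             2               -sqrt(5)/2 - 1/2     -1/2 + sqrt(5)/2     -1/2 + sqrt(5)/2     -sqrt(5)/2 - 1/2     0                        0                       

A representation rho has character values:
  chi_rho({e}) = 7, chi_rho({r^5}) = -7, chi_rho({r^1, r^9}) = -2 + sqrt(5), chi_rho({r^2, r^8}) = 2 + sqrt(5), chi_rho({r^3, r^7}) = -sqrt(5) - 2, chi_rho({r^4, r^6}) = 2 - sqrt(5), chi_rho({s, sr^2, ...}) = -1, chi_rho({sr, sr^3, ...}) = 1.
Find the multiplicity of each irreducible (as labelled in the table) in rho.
Multiplicities: chi_1: 0, chi_2: 0, chi_3: 1, chi_4: 2, chi_5: 2, chi_6: 0, chi_7: 0, chi_8: 0.

Solution. Use <chi_rho, chi> = (1/|G|) sum_C |C| * chi_rho(C) * conj(chi(C)) with |G| = 20 for each irreducible chi in the table:
  <chi_rho, chi_1> = (1/20)[1*(7)*conj(1) + 1*(-7)*conj(1) + 2*(-2 + sqrt(5))*conj(1) + 2*(2 + sqrt(5))*conj(1) + 2*(-sqrt(5) - 2)*conj(1) + 2*(2 - sqrt(5))*conj(1) + 5*(-1)*conj(1) + 5*(1)*conj(1)]
      = (1/20)[(7) + (-7) + (-4 + 2*sqrt(5)) + (4 + 2*sqrt(5)) + (-2*sqrt(5) - 4) + (4 - 2*sqrt(5)) + (-5) + (5)] = 0/20 = 0
  <chi_rho, chi_2> = (1/20)[1*(7)*conj(1) + 1*(-7)*conj(1) + 2*(-2 + sqrt(5))*conj(1) + 2*(2 + sqrt(5))*conj(1) + 2*(-sqrt(5) - 2)*conj(1) + 2*(2 - sqrt(5))*conj(1) + 5*(-1)*conj(-1) + 5*(1)*conj(-1)]
      = (1/20)[(7) + (-7) + (-4 + 2*sqrt(5)) + (4 + 2*sqrt(5)) + (-2*sqrt(5) - 4) + (4 - 2*sqrt(5)) + (5) + (-5)] = 0/20 = 0
  <chi_rho, chi_3> = (1/20)[1*(7)*conj(1) + 1*(-7)*conj(-1) + 2*(-2 + sqrt(5))*conj(-1) + 2*(2 + sqrt(5))*conj(1) + 2*(-sqrt(5) - 2)*conj(-1) + 2*(2 - sqrt(5))*conj(1) + 5*(-1)*conj(1) + 5*(1)*conj(-1)]
      = (1/20)[(7) + (7) + (4 - 2*sqrt(5)) + (4 + 2*sqrt(5)) + (4 + 2*sqrt(5)) + (4 - 2*sqrt(5)) + (-5) + (-5)] = 20/20 = 1
  <chi_rho, chi_4> = (1/20)[1*(7)*conj(1) + 1*(-7)*conj(-1) + 2*(-2 + sqrt(5))*conj(-1) + 2*(2 + sqrt(5))*conj(1) + 2*(-sqrt(5) - 2)*conj(-1) + 2*(2 - sqrt(5))*conj(1) + 5*(-1)*conj(-1) + 5*(1)*conj(1)]
      = (1/20)[(7) + (7) + (4 - 2*sqrt(5)) + (4 + 2*sqrt(5)) + (4 + 2*sqrt(5)) + (4 - 2*sqrt(5)) + (5) + (5)] = 40/20 = 2
  <chi_rho, chi_5> = (1/20)[1*(7)*conj(2) + 1*(-7)*conj(-2) + 2*(-2 + sqrt(5))*conj(1/2 + sqrt(5)/2) + 2*(2 + sqrt(5))*conj(-1/2 + sqrt(5)/2) + 2*(-sqrt(5) - 2)*conj(1/2 - sqrt(5)/2) + 2*(2 - sqrt(5))*conj(-sqrt(5)/2 - 1/2) + 5*(-1)*conj(0) + 5*(1)*conj(0)]
      = (1/20)[(14) + (14) + (3 - sqrt(5)) + (sqrt(5) + 3) + (sqrt(5) + 3) + (3 - sqrt(5)) + (0) + (0)] = 40/20 = 2
  <chi_rho, chi_6> = (1/20)[1*(7)*conj(2) + 1*(-7)*conj(2) + 2*(-2 + sqrt(5))*conj(-1/2 + sqrt(5)/2) + 2*(2 + sqrt(5))*conj(-sqrt(5)/2 - 1/2) + 2*(-sqrt(5) - 2)*conj(-sqrt(5)/2 - 1/2) + 2*(2 - sqrt(5))*conj(-1/2 + sqrt(5)/2) + 5*(-1)*conj(0) + 5*(1)*conj(0)]
      = (1/20)[(14) + (-14) + (7 - 3*sqrt(5)) + (-7 - 3*sqrt(5)) + (3*sqrt(5) + 7) + (-7 + 3*sqrt(5)) + (0) + (0)] = 0/20 = 0
  <chi_rho, chi_7> = (1/20)[1*(7)*conj(2) + 1*(-7)*conj(-2) + 2*(-2 + sqrt(5))*conj(1/2 - sqrt(5)/2) + 2*(2 + sqrt(5))*conj(-sqrt(5)/2 - 1/2) + 2*(-sqrt(5) - 2)*conj(1/2 + sqrt(5)/2) + 2*(2 - sqrt(5))*conj(-1/2 + sqrt(5)/2) + 5*(-1)*conj(0) + 5*(1)*conj(0)]
      = (1/20)[(14) + (14) + (-7 + 3*sqrt(5)) + (-7 - 3*sqrt(5)) + (-7 - 3*sqrt(5)) + (-7 + 3*sqrt(5)) + (0) + (0)] = 0/20 = 0
  <chi_rho, chi_8> = (1/20)[1*(7)*conj(2) + 1*(-7)*conj(2) + 2*(-2 + sqrt(5))*conj(-sqrt(5)/2 - 1/2) + 2*(2 + sqrt(5))*conj(-1/2 + sqrt(5)/2) + 2*(-sqrt(5) - 2)*conj(-1/2 + sqrt(5)/2) + 2*(2 - sqrt(5))*conj(-sqrt(5)/2 - 1/2) + 5*(-1)*conj(0) + 5*(1)*conj(0)]
      = (1/20)[(14) + (-14) + (-3 + sqrt(5)) + (sqrt(5) + 3) + (-3 - sqrt(5)) + (3 - sqrt(5)) + (0) + (0)] = 0/20 = 0
Dimension check: dim(rho) = sum (mult * dim) = 0*1 + 0*1 + 1*1 + 2*1 + 2*2 + 0*2 + 0*2 + 0*2 = 7 = chi_rho(e) = 7.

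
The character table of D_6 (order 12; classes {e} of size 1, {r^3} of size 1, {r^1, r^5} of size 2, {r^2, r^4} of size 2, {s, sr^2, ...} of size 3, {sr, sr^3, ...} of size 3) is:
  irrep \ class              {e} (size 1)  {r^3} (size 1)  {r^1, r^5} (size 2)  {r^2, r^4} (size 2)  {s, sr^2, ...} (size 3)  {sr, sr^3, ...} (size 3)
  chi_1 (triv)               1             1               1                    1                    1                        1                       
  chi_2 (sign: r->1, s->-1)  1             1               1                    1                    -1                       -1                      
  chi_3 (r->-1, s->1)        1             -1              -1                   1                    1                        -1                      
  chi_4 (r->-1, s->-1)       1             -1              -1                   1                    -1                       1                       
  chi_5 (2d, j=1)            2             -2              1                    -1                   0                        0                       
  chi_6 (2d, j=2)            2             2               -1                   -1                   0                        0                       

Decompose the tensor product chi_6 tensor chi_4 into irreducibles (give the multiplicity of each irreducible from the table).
chi_6 tensor chi_4 = chi_5 (all other irreducibles have multiplicity 0).

The character of a tensor product is the pointwise product (chi_6 * chi_4)(C) = chi_6(C) * chi_4(C):
  {e}: (2)*(1), {r^3}: (2)*(-1), {r^1, r^5}: (-1)*(-1), {r^2, r^4}: (-1)*(1), {s, sr^2, ...}: (0)*(-1), {sr, sr^3, ...}: (0)*(1)
so (chi_6 * chi_4) takes values
  {e} -> 2, {r^3} -> -2, {r^1, r^5} -> 1, {r^2, r^4} -> -1, {s, sr^2, ...} -> 0, {sr, sr^3, ...} -> 0.
Now take the inner product of this character with each irreducible chi from the table, <chi_6*chi_4, chi> = (1/12) sum_C |C| (chi_6*chi_4)(C) conj(chi(C)):
  <chi_6*chi_4, chi_1> = (1/12)[1*(2)*conj(1) + 1*(-2)*conj(1) + 2*(1)*conj(1) + 2*(-1)*conj(1) + 3*(0)*conj(1) + 3*(0)*conj(1)]
      = (1/12)[(2) + (-2) + (2) + (-2) + (0) + (0)] = 0/12 = 0
  <chi_6*chi_4, chi_2> = (1/12)[1*(2)*conj(1) + 1*(-2)*conj(1) + 2*(1)*conj(1) + 2*(-1)*conj(1) + 3*(0)*conj(-1) + 3*(0)*conj(-1)]
      = (1/12)[(2) + (-2) + (2) + (-2) + (0) + (0)] = 0/12 = 0
  <chi_6*chi_4, chi_3> = (1/12)[1*(2)*conj(1) + 1*(-2)*conj(-1) + 2*(1)*conj(-1) + 2*(-1)*conj(1) + 3*(0)*conj(1) + 3*(0)*conj(-1)]
      = (1/12)[(2) + (2) + (-2) + (-2) + (0) + (0)] = 0/12 = 0
  <chi_6*chi_4, chi_4> = (1/12)[1*(2)*conj(1) + 1*(-2)*conj(-1) + 2*(1)*conj(-1) + 2*(-1)*conj(1) + 3*(0)*conj(-1) + 3*(0)*conj(1)]
      = (1/12)[(2) + (2) + (-2) + (-2) + (0) + (0)] = 0/12 = 0
  <chi_6*chi_4, chi_5> = (1/12)[1*(2)*conj(2) + 1*(-2)*conj(-2) + 2*(1)*conj(1) + 2*(-1)*conj(-1) + 3*(0)*conj(0) + 3*(0)*conj(0)]
      = (1/12)[(4) + (4) + (2) + (2) + (0) + (0)] = 12/12 = 1
  <chi_6*chi_4, chi_6> = (1/12)[1*(2)*conj(2) + 1*(-2)*conj(2) + 2*(1)*conj(-1) + 2*(-1)*conj(-1) + 3*(0)*conj(0) + 3*(0)*conj(0)]
      = (1/12)[(4) + (-4) + (-2) + (2) + (0) + (0)] = 0/12 = 0
Hence the multiplicities are chi_5: 1. Dimension check: dim(chi_6)*dim(chi_4) = 2*1 = 2 and sum (mult * dim) = 1*2 = 2.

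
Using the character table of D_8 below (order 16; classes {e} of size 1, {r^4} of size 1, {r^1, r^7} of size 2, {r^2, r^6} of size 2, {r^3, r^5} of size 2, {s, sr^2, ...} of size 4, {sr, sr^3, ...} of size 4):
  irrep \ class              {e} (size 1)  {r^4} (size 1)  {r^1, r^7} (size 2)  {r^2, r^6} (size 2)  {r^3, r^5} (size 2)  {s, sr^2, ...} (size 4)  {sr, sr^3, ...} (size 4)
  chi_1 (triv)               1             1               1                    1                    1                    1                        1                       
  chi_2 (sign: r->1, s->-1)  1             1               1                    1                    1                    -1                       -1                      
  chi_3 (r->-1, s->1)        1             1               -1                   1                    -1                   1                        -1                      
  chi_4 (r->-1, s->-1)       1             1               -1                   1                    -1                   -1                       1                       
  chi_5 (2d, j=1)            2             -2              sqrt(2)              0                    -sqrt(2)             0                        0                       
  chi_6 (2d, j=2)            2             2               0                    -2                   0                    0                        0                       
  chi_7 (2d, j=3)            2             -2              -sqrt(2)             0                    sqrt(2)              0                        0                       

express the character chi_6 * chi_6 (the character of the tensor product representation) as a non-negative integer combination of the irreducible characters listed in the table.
chi_6 tensor chi_6 = chi_1 + chi_2 + chi_3 + chi_4 (all other irreducibles have multiplicity 0).

Argument: The character of a tensor product is the pointwise product (chi_6 * chi_6)(C) = chi_6(C) * chi_6(C):
  {e}: (2)*(2), {r^4}: (2)*(2), {r^1, r^7}: (0)*(0), {r^2, r^6}: (-2)*(-2), {r^3, r^5}: (0)*(0), {s, sr^2, ...}: (0)*(0), {sr, sr^3, ...}: (0)*(0)
so (chi_6 * chi_6) takes values
  {e} -> 4, {r^4} -> 4, {r^1, r^7} -> 0, {r^2, r^6} -> 4, {r^3, r^5} -> 0, {s, sr^2, ...} -> 0, {sr, sr^3, ...} -> 0.
Now take the inner product of this character with each irreducible chi from the table, <chi_6*chi_6, chi> = (1/16) sum_C |C| (chi_6*chi_6)(C) conj(chi(C)):
  <chi_6*chi_6, chi_1> = (1/16)[1*(4)*conj(1) + 1*(4)*conj(1) + 2*(0)*conj(1) + 2*(4)*conj(1) + 2*(0)*conj(1) + 4*(0)*conj(1) + 4*(0)*conj(1)]
      = (1/16)[(4) + (4) + (0) + (8) + (0) + (0) + (0)] = 16/16 = 1
  <chi_6*chi_6, chi_2> = (1/16)[1*(4)*conj(1) + 1*(4)*conj(1) + 2*(0)*conj(1) + 2*(4)*conj(1) + 2*(0)*conj(1) + 4*(0)*conj(-1) + 4*(0)*conj(-1)]
      = (1/16)[(4) + (4) + (0) + (8) + (0) + (0) + (0)] = 16/16 = 1
  <chi_6*chi_6, chi_3> = (1/16)[1*(4)*conj(1) + 1*(4)*conj(1) + 2*(0)*conj(-1) + 2*(4)*conj(1) + 2*(0)*conj(-1) + 4*(0)*conj(1) + 4*(0)*conj(-1)]
      = (1/16)[(4) + (4) + (0) + (8) + (0) + (0) + (0)] = 16/16 = 1
  <chi_6*chi_6, chi_4> = (1/16)[1*(4)*conj(1) + 1*(4)*conj(1) + 2*(0)*conj(-1) + 2*(4)*conj(1) + 2*(0)*conj(-1) + 4*(0)*conj(-1) + 4*(0)*conj(1)]
      = (1/16)[(4) + (4) + (0) + (8) + (0) + (0) + (0)] = 16/16 = 1
  <chi_6*chi_6, chi_5> = (1/16)[1*(4)*conj(2) + 1*(4)*conj(-2) + 2*(0)*conj(sqrt(2)) + 2*(4)*conj(0) + 2*(0)*conj(-sqrt(2)) + 4*(0)*conj(0) + 4*(0)*conj(0)]
      = (1/16)[(8) + (-8) + (0) + (0) + (0) + (0) + (0)] = 0/16 = 0
  <chi_6*chi_6, chi_6> = (1/16)[1*(4)*conj(2) + 1*(4)*conj(2) + 2*(0)*conj(0) + 2*(4)*conj(-2) + 2*(0)*conj(0) + 4*(0)*conj(0) + 4*(0)*conj(0)]
      = (1/16)[(8) + (8) + (0) + (-16) + (0) + (0) + (0)] = 0/16 = 0
  <chi_6*chi_6, chi_7> = (1/16)[1*(4)*conj(2) + 1*(4)*conj(-2) + 2*(0)*conj(-sqrt(2)) + 2*(4)*conj(0) + 2*(0)*conj(sqrt(2)) + 4*(0)*conj(0) + 4*(0)*conj(0)]
      = (1/16)[(8) + (-8) + (0) + (0) + (0) + (0) + (0)] = 0/16 = 0
Hence the multiplicities are chi_1: 1, chi_2: 1, chi_3: 1, chi_4: 1. Dimension check: dim(chi_6)*dim(chi_6) = 2*2 = 4 and sum (mult * dim) = 1*1 + 1*1 + 1*1 + 1*1 = 4.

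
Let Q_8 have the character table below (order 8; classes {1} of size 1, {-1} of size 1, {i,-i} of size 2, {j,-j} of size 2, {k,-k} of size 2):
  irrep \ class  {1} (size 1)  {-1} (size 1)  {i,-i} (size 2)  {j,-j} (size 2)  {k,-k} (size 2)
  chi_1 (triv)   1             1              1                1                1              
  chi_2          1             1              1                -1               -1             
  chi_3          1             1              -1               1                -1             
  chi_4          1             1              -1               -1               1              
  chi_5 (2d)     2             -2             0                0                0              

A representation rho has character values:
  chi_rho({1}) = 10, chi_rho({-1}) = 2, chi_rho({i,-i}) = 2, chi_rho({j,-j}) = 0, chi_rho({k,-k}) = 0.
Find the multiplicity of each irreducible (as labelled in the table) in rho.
Multiplicities: chi_1: 2, chi_2: 2, chi_3: 1, chi_4: 1, chi_5: 2.

Proof sketch: Use <chi_rho, chi> = (1/|G|) sum_C |C| * chi_rho(C) * conj(chi(C)) with |G| = 8 for each irreducible chi in the table:
  <chi_rho, chi_1> = (1/8)[1*(10)*conj(1) + 1*(2)*conj(1) + 2*(2)*conj(1) + 2*(0)*conj(1) + 2*(0)*conj(1)]
      = (1/8)[(10) + (2) + (4) + (0) + (0)] = 16/8 = 2
  <chi_rho, chi_2> = (1/8)[1*(10)*conj(1) + 1*(2)*conj(1) + 2*(2)*conj(1) + 2*(0)*conj(-1) + 2*(0)*conj(-1)]
      = (1/8)[(10) + (2) + (4) + (0) + (0)] = 16/8 = 2
  <chi_rho, chi_3> = (1/8)[1*(10)*conj(1) + 1*(2)*conj(1) + 2*(2)*conj(-1) + 2*(0)*conj(1) + 2*(0)*conj(-1)]
      = (1/8)[(10) + (2) + (-4) + (0) + (0)] = 8/8 = 1
  <chi_rho, chi_4> = (1/8)[1*(10)*conj(1) + 1*(2)*conj(1) + 2*(2)*conj(-1) + 2*(0)*conj(-1) + 2*(0)*conj(1)]
      = (1/8)[(10) + (2) + (-4) + (0) + (0)] = 8/8 = 1
  <chi_rho, chi_5> = (1/8)[1*(10)*conj(2) + 1*(2)*conj(-2) + 2*(2)*conj(0) + 2*(0)*conj(0) + 2*(0)*conj(0)]
      = (1/8)[(20) + (-4) + (0) + (0) + (0)] = 16/8 = 2
Dimension check: dim(rho) = sum (mult * dim) = 2*1 + 2*1 + 1*1 + 1*1 + 2*2 = 10 = chi_rho(e) = 10.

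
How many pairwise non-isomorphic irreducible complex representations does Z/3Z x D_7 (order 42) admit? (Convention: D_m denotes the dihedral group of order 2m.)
15

Why: The number of irreducible complex representations of a finite group equals its number of conjugacy classes. For a direct product, #classes(G x H) = #classes(G) * #classes(H). Z/3Z has 3 classes (abelian), D_7 has 5 classes, so 3 * 5 = 15, so Z/3Z x D_7 (order 42) has exactly 15 irreducible complex representations.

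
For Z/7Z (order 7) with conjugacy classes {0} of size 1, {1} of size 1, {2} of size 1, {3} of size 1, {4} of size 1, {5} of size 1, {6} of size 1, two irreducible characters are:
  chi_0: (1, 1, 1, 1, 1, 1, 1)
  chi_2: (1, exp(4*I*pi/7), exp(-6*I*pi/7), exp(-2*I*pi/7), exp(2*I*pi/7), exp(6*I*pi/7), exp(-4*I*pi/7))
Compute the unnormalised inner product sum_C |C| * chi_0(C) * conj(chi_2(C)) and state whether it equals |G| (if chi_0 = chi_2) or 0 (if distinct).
Sum = 0; so <chi_0, chi_2> = 0 (distinct irreducibles are orthogonal).

Compute term by term over conjugacy classes (|C| * chi_0(C) * conj(chi_2(C))):
  1*(1)*conj(1) + 1*(1)*conj(exp(4*I*pi/7)) + 1*(1)*conj(exp(-6*I*pi/7)) + 1*(1)*conj(exp(-2*I*pi/7)) + 1*(1)*conj(exp(2*I*pi/7)) + 1*(1)*conj(exp(6*I*pi/7)) + 1*(1)*conj(exp(-4*I*pi/7))
  = (1) + (exp(-4*I*pi/7)) + (exp(6*I*pi/7)) + (exp(2*I*pi/7)) + (exp(-2*I*pi/7)) + (exp(-6*I*pi/7)) + (exp(4*I*pi/7))
  = 0.
(Exp terms are combined using exp(i*s)*conj(exp(i*t)) = exp(i*(s-t)), and sums of them are collapsed using the identity that for every m > 1 the m distinct m-th roots of unity sum to 0, e.g. 1 + exp(2*I*pi/3) + exp(-2*I*pi/3) = 0.)
Dividing by |G| = 7 gives 0/7 = 0, matching the row-orthogonality relation <chi_0, chi_2> = [chi_0 = chi_2].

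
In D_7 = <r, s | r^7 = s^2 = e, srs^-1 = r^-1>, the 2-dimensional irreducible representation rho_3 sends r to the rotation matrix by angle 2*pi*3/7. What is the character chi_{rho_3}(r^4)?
chi_{rho_3}(r^4) = 2*cos(2*pi*3*4/7) = -2*cos(3*pi/7)

Derivation: rho_3(r^4) is rotation by angle 2*pi*3*4/7, whose trace is 2*cos(2*pi*3*4/7) = -2*cos(3*pi/7).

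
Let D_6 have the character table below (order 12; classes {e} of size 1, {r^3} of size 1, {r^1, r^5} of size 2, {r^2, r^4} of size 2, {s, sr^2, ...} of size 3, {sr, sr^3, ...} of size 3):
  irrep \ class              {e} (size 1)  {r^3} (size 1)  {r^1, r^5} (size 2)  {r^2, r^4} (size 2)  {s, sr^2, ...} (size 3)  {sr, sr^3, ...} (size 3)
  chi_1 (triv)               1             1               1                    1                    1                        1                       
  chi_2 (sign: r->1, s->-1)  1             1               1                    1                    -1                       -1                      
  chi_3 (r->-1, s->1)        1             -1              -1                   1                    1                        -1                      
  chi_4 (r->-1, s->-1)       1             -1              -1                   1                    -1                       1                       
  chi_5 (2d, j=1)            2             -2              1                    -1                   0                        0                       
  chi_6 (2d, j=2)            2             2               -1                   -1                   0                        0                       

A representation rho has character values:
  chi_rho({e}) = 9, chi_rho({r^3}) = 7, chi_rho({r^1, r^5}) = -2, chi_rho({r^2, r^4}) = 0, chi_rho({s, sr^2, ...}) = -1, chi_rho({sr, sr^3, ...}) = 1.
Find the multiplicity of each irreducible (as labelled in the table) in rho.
Multiplicities: chi_1: 1, chi_2: 1, chi_3: 0, chi_4: 1, chi_5: 0, chi_6: 3.

Proof sketch: Use <chi_rho, chi> = (1/|G|) sum_C |C| * chi_rho(C) * conj(chi(C)) with |G| = 12 for each irreducible chi in the table:
  <chi_rho, chi_1> = (1/12)[1*(9)*conj(1) + 1*(7)*conj(1) + 2*(-2)*conj(1) + 2*(0)*conj(1) + 3*(-1)*conj(1) + 3*(1)*conj(1)]
      = (1/12)[(9) + (7) + (-4) + (0) + (-3) + (3)] = 12/12 = 1
  <chi_rho, chi_2> = (1/12)[1*(9)*conj(1) + 1*(7)*conj(1) + 2*(-2)*conj(1) + 2*(0)*conj(1) + 3*(-1)*conj(-1) + 3*(1)*conj(-1)]
      = (1/12)[(9) + (7) + (-4) + (0) + (3) + (-3)] = 12/12 = 1
  <chi_rho, chi_3> = (1/12)[1*(9)*conj(1) + 1*(7)*conj(-1) + 2*(-2)*conj(-1) + 2*(0)*conj(1) + 3*(-1)*conj(1) + 3*(1)*conj(-1)]
      = (1/12)[(9) + (-7) + (4) + (0) + (-3) + (-3)] = 0/12 = 0
  <chi_rho, chi_4> = (1/12)[1*(9)*conj(1) + 1*(7)*conj(-1) + 2*(-2)*conj(-1) + 2*(0)*conj(1) + 3*(-1)*conj(-1) + 3*(1)*conj(1)]
      = (1/12)[(9) + (-7) + (4) + (0) + (3) + (3)] = 12/12 = 1
  <chi_rho, chi_5> = (1/12)[1*(9)*conj(2) + 1*(7)*conj(-2) + 2*(-2)*conj(1) + 2*(0)*conj(-1) + 3*(-1)*conj(0) + 3*(1)*conj(0)]
      = (1/12)[(18) + (-14) + (-4) + (0) + (0) + (0)] = 0/12 = 0
  <chi_rho, chi_6> = (1/12)[1*(9)*conj(2) + 1*(7)*conj(2) + 2*(-2)*conj(-1) + 2*(0)*conj(-1) + 3*(-1)*conj(0) + 3*(1)*conj(0)]
      = (1/12)[(18) + (14) + (4) + (0) + (0) + (0)] = 36/12 = 3
Dimension check: dim(rho) = sum (mult * dim) = 1*1 + 1*1 + 0*1 + 1*1 + 0*2 + 3*2 = 9 = chi_rho(e) = 9.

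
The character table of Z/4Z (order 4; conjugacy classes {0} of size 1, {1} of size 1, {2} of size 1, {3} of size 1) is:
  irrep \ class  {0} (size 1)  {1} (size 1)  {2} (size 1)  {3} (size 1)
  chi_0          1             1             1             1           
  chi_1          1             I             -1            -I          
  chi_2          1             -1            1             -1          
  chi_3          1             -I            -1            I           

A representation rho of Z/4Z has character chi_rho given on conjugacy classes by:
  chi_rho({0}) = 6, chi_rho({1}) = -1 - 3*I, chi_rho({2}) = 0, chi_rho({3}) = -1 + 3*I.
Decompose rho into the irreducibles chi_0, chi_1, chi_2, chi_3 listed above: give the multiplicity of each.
Multiplicities: chi_0: 1, chi_1: 0, chi_2: 2, chi_3: 3.

Details: Use <chi_rho, chi> = (1/|G|) sum_C |C| * chi_rho(C) * conj(chi(C)) with |G| = 4 for each irreducible chi in the table:
  <chi_rho, chi_0> = (1/4)[1*(6)*conj(1) + 1*(-1 - 3*I)*conj(1) + 1*(0)*conj(1) + 1*(-1 + 3*I)*conj(1)]
      = (1/4)[(6) + (-1 - 3*I) + (0) + (-1 + 3*I)] = 4/4 = 1
  <chi_rho, chi_1> = (1/4)[1*(6)*conj(1) + 1*(-1 - 3*I)*conj(I) + 1*(0)*conj(-1) + 1*(-1 + 3*I)*conj(-I)]
      = (1/4)[(6) + (-3 + I) + (0) + (-3 - I)] = 0/4 = 0
  <chi_rho, chi_2> = (1/4)[1*(6)*conj(1) + 1*(-1 - 3*I)*conj(-1) + 1*(0)*conj(1) + 1*(-1 + 3*I)*conj(-1)]
      = (1/4)[(6) + (1 + 3*I) + (0) + (1 - 3*I)] = 8/4 = 2
  <chi_rho, chi_3> = (1/4)[1*(6)*conj(1) + 1*(-1 - 3*I)*conj(-I) + 1*(0)*conj(-1) + 1*(-1 + 3*I)*conj(I)]
      = (1/4)[(6) + (3 - I) + (0) + (3 + I)] = 12/4 = 3
(Exp terms are combined using exp(i*s)*conj(exp(i*t)) = exp(i*(s-t)), and sums of them are collapsed using the identity that for every m > 1 the m distinct m-th roots of unity sum to 0, e.g. 1 + exp(2*I*pi/3) + exp(-2*I*pi/3) = 0.)
Dimension check: dim(rho) = sum (mult * dim) = 1*1 + 0*1 + 2*1 + 3*1 = 6 = chi_rho(e) = 6.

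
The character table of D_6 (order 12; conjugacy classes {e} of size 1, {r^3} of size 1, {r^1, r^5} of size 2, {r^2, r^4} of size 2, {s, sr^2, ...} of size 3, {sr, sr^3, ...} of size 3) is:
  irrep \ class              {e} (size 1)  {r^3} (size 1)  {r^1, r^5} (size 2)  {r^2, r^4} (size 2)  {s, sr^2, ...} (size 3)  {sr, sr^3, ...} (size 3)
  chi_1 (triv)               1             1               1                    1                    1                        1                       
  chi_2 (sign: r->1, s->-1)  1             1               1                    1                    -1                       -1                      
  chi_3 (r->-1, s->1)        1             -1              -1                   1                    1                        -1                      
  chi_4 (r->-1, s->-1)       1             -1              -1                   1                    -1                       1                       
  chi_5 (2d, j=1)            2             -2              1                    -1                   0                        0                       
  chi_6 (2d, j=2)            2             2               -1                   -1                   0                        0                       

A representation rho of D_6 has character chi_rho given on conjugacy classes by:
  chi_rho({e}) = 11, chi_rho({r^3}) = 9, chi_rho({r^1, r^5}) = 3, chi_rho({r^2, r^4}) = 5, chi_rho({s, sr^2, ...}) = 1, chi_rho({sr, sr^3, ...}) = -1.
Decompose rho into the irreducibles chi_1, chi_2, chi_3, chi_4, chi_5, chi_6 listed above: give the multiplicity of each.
Multiplicities: chi_1: 3, chi_2: 3, chi_3: 1, chi_4: 0, chi_5: 0, chi_6: 2.

Use <chi_rho, chi> = (1/|G|) sum_C |C| * chi_rho(C) * conj(chi(C)) with |G| = 12 for each irreducible chi in the table:
  <chi_rho, chi_1> = (1/12)[1*(11)*conj(1) + 1*(9)*conj(1) + 2*(3)*conj(1) + 2*(5)*conj(1) + 3*(1)*conj(1) + 3*(-1)*conj(1)]
      = (1/12)[(11) + (9) + (6) + (10) + (3) + (-3)] = 36/12 = 3
  <chi_rho, chi_2> = (1/12)[1*(11)*conj(1) + 1*(9)*conj(1) + 2*(3)*conj(1) + 2*(5)*conj(1) + 3*(1)*conj(-1) + 3*(-1)*conj(-1)]
      = (1/12)[(11) + (9) + (6) + (10) + (-3) + (3)] = 36/12 = 3
  <chi_rho, chi_3> = (1/12)[1*(11)*conj(1) + 1*(9)*conj(-1) + 2*(3)*conj(-1) + 2*(5)*conj(1) + 3*(1)*conj(1) + 3*(-1)*conj(-1)]
      = (1/12)[(11) + (-9) + (-6) + (10) + (3) + (3)] = 12/12 = 1
  <chi_rho, chi_4> = (1/12)[1*(11)*conj(1) + 1*(9)*conj(-1) + 2*(3)*conj(-1) + 2*(5)*conj(1) + 3*(1)*conj(-1) + 3*(-1)*conj(1)]
      = (1/12)[(11) + (-9) + (-6) + (10) + (-3) + (-3)] = 0/12 = 0
  <chi_rho, chi_5> = (1/12)[1*(11)*conj(2) + 1*(9)*conj(-2) + 2*(3)*conj(1) + 2*(5)*conj(-1) + 3*(1)*conj(0) + 3*(-1)*conj(0)]
      = (1/12)[(22) + (-18) + (6) + (-10) + (0) + (0)] = 0/12 = 0
  <chi_rho, chi_6> = (1/12)[1*(11)*conj(2) + 1*(9)*conj(2) + 2*(3)*conj(-1) + 2*(5)*conj(-1) + 3*(1)*conj(0) + 3*(-1)*conj(0)]
      = (1/12)[(22) + (18) + (-6) + (-10) + (0) + (0)] = 24/12 = 2
Dimension check: dim(rho) = sum (mult * dim) = 3*1 + 3*1 + 1*1 + 0*1 + 0*2 + 2*2 = 11 = chi_rho(e) = 11.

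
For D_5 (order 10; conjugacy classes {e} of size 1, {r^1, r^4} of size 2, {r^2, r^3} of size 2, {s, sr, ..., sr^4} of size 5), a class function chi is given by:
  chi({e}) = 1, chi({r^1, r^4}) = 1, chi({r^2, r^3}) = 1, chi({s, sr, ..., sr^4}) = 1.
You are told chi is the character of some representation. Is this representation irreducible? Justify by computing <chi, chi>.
Irreducible: <chi, chi> = 1.

Reasoning: <chi, chi> = (1/|G|) sum_C |C| * |chi(C)|^2 = (1/10)[1*|1|^2 + 2*|1|^2 + 2*|1|^2 + 5*|1|^2]
  = (1/10)[(1) + (2) + (2) + (5)] = 10/10 = 1.
A character is irreducible iff <chi, chi> = 1, so this representation is irreducible.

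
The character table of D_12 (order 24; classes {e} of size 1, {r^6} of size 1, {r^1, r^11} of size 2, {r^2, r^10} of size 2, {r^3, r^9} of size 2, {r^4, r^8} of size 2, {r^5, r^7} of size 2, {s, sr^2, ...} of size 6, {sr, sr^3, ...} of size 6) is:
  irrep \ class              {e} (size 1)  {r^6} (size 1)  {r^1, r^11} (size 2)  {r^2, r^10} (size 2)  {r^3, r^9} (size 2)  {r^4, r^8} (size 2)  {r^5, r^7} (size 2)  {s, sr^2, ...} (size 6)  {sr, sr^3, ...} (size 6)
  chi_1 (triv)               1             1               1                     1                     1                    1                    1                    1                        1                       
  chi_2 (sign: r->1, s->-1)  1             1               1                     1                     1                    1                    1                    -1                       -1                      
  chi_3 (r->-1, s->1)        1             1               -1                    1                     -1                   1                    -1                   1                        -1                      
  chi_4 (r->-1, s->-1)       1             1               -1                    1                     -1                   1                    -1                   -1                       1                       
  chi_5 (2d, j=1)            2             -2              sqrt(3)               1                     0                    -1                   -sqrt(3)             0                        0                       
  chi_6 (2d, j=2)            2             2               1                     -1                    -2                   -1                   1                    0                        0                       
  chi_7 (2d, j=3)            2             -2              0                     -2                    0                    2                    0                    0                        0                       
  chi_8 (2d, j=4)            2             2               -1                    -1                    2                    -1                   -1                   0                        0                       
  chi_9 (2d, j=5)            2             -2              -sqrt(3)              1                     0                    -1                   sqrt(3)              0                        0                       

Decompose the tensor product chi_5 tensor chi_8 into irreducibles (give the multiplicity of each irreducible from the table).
chi_5 tensor chi_8 = chi_7 + chi_9 (all other irreducibles have multiplicity 0).

Why: The character of a tensor product is the pointwise product (chi_5 * chi_8)(C) = chi_5(C) * chi_8(C):
  {e}: (2)*(2), {r^6}: (-2)*(2), {r^1, r^11}: (sqrt(3))*(-1), {r^2, r^10}: (1)*(-1), {r^3, r^9}: (0)*(2), {r^4, r^8}: (-1)*(-1), {r^5, r^7}: (-sqrt(3))*(-1), {s, sr^2, ...}: (0)*(0), {sr, sr^3, ...}: (0)*(0)
so (chi_5 * chi_8) takes values
  {e} -> 4, {r^6} -> -4, {r^1, r^11} -> -sqrt(3), {r^2, r^10} -> -1, {r^3, r^9} -> 0, {r^4, r^8} -> 1, {r^5, r^7} -> sqrt(3), {s, sr^2, ...} -> 0, {sr, sr^3, ...} -> 0.
Now take the inner product of this character with each irreducible chi from the table, <chi_5*chi_8, chi> = (1/24) sum_C |C| (chi_5*chi_8)(C) conj(chi(C)):
  <chi_5*chi_8, chi_1> = (1/24)[1*(4)*conj(1) + 1*(-4)*conj(1) + 2*(-sqrt(3))*conj(1) + 2*(-1)*conj(1) + 2*(0)*conj(1) + 2*(1)*conj(1) + 2*(sqrt(3))*conj(1) + 6*(0)*conj(1) + 6*(0)*conj(1)]
      = (1/24)[(4) + (-4) + (-2*sqrt(3)) + (-2) + (0) + (2) + (2*sqrt(3)) + (0) + (0)] = 0/24 = 0
  <chi_5*chi_8, chi_2> = (1/24)[1*(4)*conj(1) + 1*(-4)*conj(1) + 2*(-sqrt(3))*conj(1) + 2*(-1)*conj(1) + 2*(0)*conj(1) + 2*(1)*conj(1) + 2*(sqrt(3))*conj(1) + 6*(0)*conj(-1) + 6*(0)*conj(-1)]
      = (1/24)[(4) + (-4) + (-2*sqrt(3)) + (-2) + (0) + (2) + (2*sqrt(3)) + (0) + (0)] = 0/24 = 0
  <chi_5*chi_8, chi_3> = (1/24)[1*(4)*conj(1) + 1*(-4)*conj(1) + 2*(-sqrt(3))*conj(-1) + 2*(-1)*conj(1) + 2*(0)*conj(-1) + 2*(1)*conj(1) + 2*(sqrt(3))*conj(-1) + 6*(0)*conj(1) + 6*(0)*conj(-1)]
      = (1/24)[(4) + (-4) + (2*sqrt(3)) + (-2) + (0) + (2) + (-2*sqrt(3)) + (0) + (0)] = 0/24 = 0
  <chi_5*chi_8, chi_4> = (1/24)[1*(4)*conj(1) + 1*(-4)*conj(1) + 2*(-sqrt(3))*conj(-1) + 2*(-1)*conj(1) + 2*(0)*conj(-1) + 2*(1)*conj(1) + 2*(sqrt(3))*conj(-1) + 6*(0)*conj(-1) + 6*(0)*conj(1)]
      = (1/24)[(4) + (-4) + (2*sqrt(3)) + (-2) + (0) + (2) + (-2*sqrt(3)) + (0) + (0)] = 0/24 = 0
  <chi_5*chi_8, chi_5> = (1/24)[1*(4)*conj(2) + 1*(-4)*conj(-2) + 2*(-sqrt(3))*conj(sqrt(3)) + 2*(-1)*conj(1) + 2*(0)*conj(0) + 2*(1)*conj(-1) + 2*(sqrt(3))*conj(-sqrt(3)) + 6*(0)*conj(0) + 6*(0)*conj(0)]
      = (1/24)[(8) + (8) + (-6) + (-2) + (0) + (-2) + (-6) + (0) + (0)] = 0/24 = 0
  <chi_5*chi_8, chi_6> = (1/24)[1*(4)*conj(2) + 1*(-4)*conj(2) + 2*(-sqrt(3))*conj(1) + 2*(-1)*conj(-1) + 2*(0)*conj(-2) + 2*(1)*conj(-1) + 2*(sqrt(3))*conj(1) + 6*(0)*conj(0) + 6*(0)*conj(0)]
      = (1/24)[(8) + (-8) + (-2*sqrt(3)) + (2) + (0) + (-2) + (2*sqrt(3)) + (0) + (0)] = 0/24 = 0
  <chi_5*chi_8, chi_7> = (1/24)[1*(4)*conj(2) + 1*(-4)*conj(-2) + 2*(-sqrt(3))*conj(0) + 2*(-1)*conj(-2) + 2*(0)*conj(0) + 2*(1)*conj(2) + 2*(sqrt(3))*conj(0) + 6*(0)*conj(0) + 6*(0)*conj(0)]
      = (1/24)[(8) + (8) + (0) + (4) + (0) + (4) + (0) + (0) + (0)] = 24/24 = 1
  <chi_5*chi_8, chi_8> = (1/24)[1*(4)*conj(2) + 1*(-4)*conj(2) + 2*(-sqrt(3))*conj(-1) + 2*(-1)*conj(-1) + 2*(0)*conj(2) + 2*(1)*conj(-1) + 2*(sqrt(3))*conj(-1) + 6*(0)*conj(0) + 6*(0)*conj(0)]
      = (1/24)[(8) + (-8) + (2*sqrt(3)) + (2) + (0) + (-2) + (-2*sqrt(3)) + (0) + (0)] = 0/24 = 0
  <chi_5*chi_8, chi_9> = (1/24)[1*(4)*conj(2) + 1*(-4)*conj(-2) + 2*(-sqrt(3))*conj(-sqrt(3)) + 2*(-1)*conj(1) + 2*(0)*conj(0) + 2*(1)*conj(-1) + 2*(sqrt(3))*conj(sqrt(3)) + 6*(0)*conj(0) + 6*(0)*conj(0)]
      = (1/24)[(8) + (8) + (6) + (-2) + (0) + (-2) + (6) + (0) + (0)] = 24/24 = 1
Hence the multiplicities are chi_7: 1, chi_9: 1. Dimension check: dim(chi_5)*dim(chi_8) = 2*2 = 4 and sum (mult * dim) = 1*2 + 1*2 = 4.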